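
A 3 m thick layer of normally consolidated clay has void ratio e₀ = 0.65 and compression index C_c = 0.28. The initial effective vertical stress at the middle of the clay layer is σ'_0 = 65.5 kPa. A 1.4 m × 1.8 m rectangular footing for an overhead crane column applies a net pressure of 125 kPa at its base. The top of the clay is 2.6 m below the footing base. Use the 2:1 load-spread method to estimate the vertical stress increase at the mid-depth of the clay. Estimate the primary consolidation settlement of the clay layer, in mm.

Mid-depth of clay below the footing base: z = 2.6 + 3/2 = 4.1 m.
Stress increase at mid-clay by the 2:1 spreading method:
Δσ = qBL/((B+z)(L+z)) = 125×1.4×1.8/((1.4+4.1)(1.8+4.1)) = 9.7072 kPa
Final effective stress: σ'_f = σ'_0 + Δσ = 65.5 + 9.7072 = 75.207 kPa.
Normally consolidated clay, so the full stress increment lies on the virgin compression line:
S_c = C_c·H/(1+e₀)·log₁₀(σ'_f/σ'_0) = 0.28×3/(1+0.65)×log₁₀(75.207/65.5)
    = 0.50909 × 0.060017 = 0.03055 m

S_c ≈ 30.6 mm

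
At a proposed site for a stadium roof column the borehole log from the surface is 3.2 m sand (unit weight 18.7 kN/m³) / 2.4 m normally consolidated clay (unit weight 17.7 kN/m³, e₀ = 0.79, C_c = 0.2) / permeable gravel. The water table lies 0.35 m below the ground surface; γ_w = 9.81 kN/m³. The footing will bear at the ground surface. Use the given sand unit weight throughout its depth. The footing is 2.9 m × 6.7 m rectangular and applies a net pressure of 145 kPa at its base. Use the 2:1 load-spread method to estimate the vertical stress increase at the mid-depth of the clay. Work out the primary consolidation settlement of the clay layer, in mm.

S_c ≈ 71.1 mm

Mid-depth of clay below the ground surface: z = 3.2 + 2.4/2 = 4.4 m.
Total vertical stress at mid-clay: σ_v = 18.7×3.2 + 17.7×1.2 = 81.08 kPa.
Pore pressure: u = 9.81×(4.4 − 0.35) = 39.73 kPa.
Initial effective stress: σ'_0 = σ_v − u = 81.08 − 39.73 = 41.35 kPa.
Stress increase at mid-clay by the 2:1 spreading method:
Δσ = qBL/((B+z)(L+z)) = 145×2.9×6.7/((2.9+4.4)(6.7+4.4)) = 34.769 kPa
Final effective stress: σ'_f = σ'_0 + Δσ = 41.35 + 34.769 = 76.119 kPa.
Normally consolidated clay, so the full stress increment lies on the virgin compression line:
S_c = C_c·H/(1+e₀)·log₁₀(σ'_f/σ'_0) = 0.2×2.4/(1+0.79)×log₁₀(76.119/41.35)
    = 0.26816 × 0.26502 = 0.07107 m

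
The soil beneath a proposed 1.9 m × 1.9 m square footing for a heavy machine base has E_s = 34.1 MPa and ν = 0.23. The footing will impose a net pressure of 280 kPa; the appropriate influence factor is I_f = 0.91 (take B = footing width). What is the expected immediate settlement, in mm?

S_e ≈ 13.4 mm

Immediate (elastic) settlement: S_e = q·B·(1−ν²)/E_s · I_f.
E_s = 34.1 MPa = 34100 kPa.
S_e = 280 × 1.9 × (1 − 0.23²) / 34100 × 0.91
    = 280 × 1.9 × 0.9471 / 34100 × 0.91
    = 0.01345 m = 13.45 mm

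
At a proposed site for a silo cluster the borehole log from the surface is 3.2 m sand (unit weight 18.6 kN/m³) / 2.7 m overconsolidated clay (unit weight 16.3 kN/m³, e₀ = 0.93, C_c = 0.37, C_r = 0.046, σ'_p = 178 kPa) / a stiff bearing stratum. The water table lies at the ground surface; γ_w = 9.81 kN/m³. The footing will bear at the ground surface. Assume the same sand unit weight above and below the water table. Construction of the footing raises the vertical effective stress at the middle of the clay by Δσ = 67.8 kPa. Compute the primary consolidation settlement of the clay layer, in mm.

S_c ≈ 29.2 mm

Mid-depth of clay below the ground surface: z = 3.2 + 2.7/2 = 4.55 m.
Total vertical stress at mid-clay: σ_v = 18.6×3.2 + 16.3×1.35 = 81.525 kPa.
Pore pressure: u = 9.81×(4.55 − 0) = 44.636 kPa.
Initial effective stress: σ'_0 = σ_v − u = 81.525 − 44.636 = 36.889 kPa.
Final effective stress: σ'_f = 36.889 + 67.8 = 104.69 kPa.
σ'_f = 104.69 ≤ σ'_p = 178 kPa, so the clay remains overconsolidated and only the recompression index applies:
S_c = C_r·H/(1+e₀)·log₁₀(σ'_f/σ'_0) = 0.046×2.7/1.93×log₁₀(104.69/36.889)
    = 0.064354 × 0.45301 = 0.02915 m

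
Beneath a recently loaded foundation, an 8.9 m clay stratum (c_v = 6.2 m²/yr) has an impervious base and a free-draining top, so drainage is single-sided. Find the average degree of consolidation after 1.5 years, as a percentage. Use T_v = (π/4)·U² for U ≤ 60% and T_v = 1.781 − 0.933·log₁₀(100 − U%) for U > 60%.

Drainage path length: H_d = H = 8.9 m (single drainage).
T_v = c_v·t/H_d² = 6.2×1.5/8.9² = 0.11741.
T_v = 0.11741 corresponds to the U ≤ 60% branch:
U = √(4T_v/π) = 0.3866

U ≈ 38.7 %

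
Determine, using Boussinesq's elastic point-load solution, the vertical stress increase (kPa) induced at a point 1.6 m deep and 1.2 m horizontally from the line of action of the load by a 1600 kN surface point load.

Boussinesq vertical stress below a point load on an elastic half-space:
Δσ_z = 3P/(2πz²) · [1 + (r/z)²]^(−5/2)
r/z = 1.2/1.6 = 0.75; [1+(r/z)²]^(−5/2) = 0.32768.
Δσ_z = 3×1600/(2π×1.6²) × 0.32768 = 298.42 × 0.32768 = 97.79 kPa

Δσ_z ≈ 97.8 kPa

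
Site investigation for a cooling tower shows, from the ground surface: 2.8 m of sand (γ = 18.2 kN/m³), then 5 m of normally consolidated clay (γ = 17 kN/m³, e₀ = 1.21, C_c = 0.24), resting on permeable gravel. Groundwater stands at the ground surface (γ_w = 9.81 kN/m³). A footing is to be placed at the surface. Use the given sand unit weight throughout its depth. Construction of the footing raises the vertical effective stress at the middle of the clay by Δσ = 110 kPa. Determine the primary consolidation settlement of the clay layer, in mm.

Mid-depth of clay below the ground surface: z = 2.8 + 5/2 = 5.3 m.
Total vertical stress at mid-clay: σ_v = 18.2×2.8 + 17×2.5 = 93.46 kPa.
Pore pressure: u = 9.81×(5.3 − 0) = 51.993 kPa.
Initial effective stress: σ'_0 = σ_v − u = 93.46 − 51.993 = 41.467 kPa.
Final effective stress: σ'_f = σ'_0 + Δσ = 41.467 + 110 = 151.47 kPa.
Normally consolidated clay, so the full stress increment lies on the virgin compression line:
S_c = C_c·H/(1+e₀)·log₁₀(σ'_f/σ'_0) = 0.24×5/(1+1.21)×log₁₀(151.47/41.467)
    = 0.54299 × 0.56262 = 0.3055 m

S_c ≈ 305 mm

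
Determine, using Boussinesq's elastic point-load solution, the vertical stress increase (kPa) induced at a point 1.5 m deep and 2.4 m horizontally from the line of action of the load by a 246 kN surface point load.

Δσ_z ≈ 2.18 kPa

Boussinesq vertical stress below a point load on an elastic half-space:
Δσ_z = 3P/(2πz²) · [1 + (r/z)²]^(−5/2)
r/z = 2.4/1.5 = 1.6; [1+(r/z)²]^(−5/2) = 0.041819.
Δσ_z = 3×246/(2π×1.5²) × 0.041819 = 52.203 × 0.041819 = 2.183 kPa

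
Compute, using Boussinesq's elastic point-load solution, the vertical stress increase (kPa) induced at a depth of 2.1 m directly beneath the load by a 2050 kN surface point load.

Δσ_z ≈ 222 kPa

Boussinesq vertical stress below a point load on an elastic half-space:
Δσ_z = 3P/(2πz²) · [1 + (r/z)²]^(−5/2)
r/z = 0/2.1 = 0; [1+(r/z)²]^(−5/2) = 1.
Δσ_z = 3×2050/(2π×2.1²) × 1 = 221.95 × 1 = 221.9 kPa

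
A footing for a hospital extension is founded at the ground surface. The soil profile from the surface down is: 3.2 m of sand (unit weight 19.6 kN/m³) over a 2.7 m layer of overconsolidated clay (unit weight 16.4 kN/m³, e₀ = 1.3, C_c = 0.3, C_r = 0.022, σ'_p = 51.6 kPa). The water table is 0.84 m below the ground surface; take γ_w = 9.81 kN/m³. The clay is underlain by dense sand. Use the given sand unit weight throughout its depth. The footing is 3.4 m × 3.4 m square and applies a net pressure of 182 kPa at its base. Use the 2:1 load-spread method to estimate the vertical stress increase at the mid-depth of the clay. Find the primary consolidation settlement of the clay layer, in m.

S_c ≈ 0.0711 m

Mid-depth of clay below the ground surface: z = 3.2 + 2.7/2 = 4.55 m.
Total vertical stress at mid-clay: σ_v = 19.6×3.2 + 16.4×1.35 = 84.86 kPa.
Pore pressure: u = 9.81×(4.55 − 0.84) = 36.395 kPa.
Initial effective stress: σ'_0 = σ_v − u = 84.86 − 36.395 = 48.465 kPa.
Stress increase at mid-clay by the 2:1 spreading method:
Δσ = qBL/((B+z)(L+z)) = 182×3.4×3.4/((3.4+4.55)(3.4+4.55)) = 33.289 kPa
Final effective stress: σ'_f = 48.465 + 33.289 = 81.754 kPa.
σ'_f = 81.754 > σ'_p = 51.6 kPa, so the stress path crosses the preconsolidation pressure — recompression up to σ'_p, then virgin compression beyond:
S_c = H/(1+e₀)·[C_r·log₁₀(σ'_p/σ'_0) + C_c·log₁₀(σ'_f/σ'_p)]
    = 2.7/2.3 × [0.022×log₁₀(51.6/48.465) + 0.3×log₁₀(81.754/51.6)]
    = 1.1739 × [0.00059887 + 0.059958] = 0.07109 m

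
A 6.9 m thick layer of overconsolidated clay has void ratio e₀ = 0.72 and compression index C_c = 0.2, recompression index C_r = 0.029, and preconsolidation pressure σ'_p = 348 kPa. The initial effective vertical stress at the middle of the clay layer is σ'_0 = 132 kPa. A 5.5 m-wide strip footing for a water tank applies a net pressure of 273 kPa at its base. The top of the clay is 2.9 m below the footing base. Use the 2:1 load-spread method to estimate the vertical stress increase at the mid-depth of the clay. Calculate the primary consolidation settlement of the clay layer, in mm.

Mid-depth of clay below the footing base: z = 2.9 + 6.9/2 = 6.35 m.
Stress increase at mid-clay by the 2:1 spreading method:
Δσ = qB/(B+z) = 273×5.5/(5.5+6.35) = 126.71 kPa
Final effective stress: σ'_f = 132 + 126.71 = 258.71 kPa.
σ'_f = 258.71 ≤ σ'_p = 348 kPa, so the clay remains overconsolidated and only the recompression index applies:
S_c = C_r·H/(1+e₀)·log₁₀(σ'_f/σ'_0) = 0.029×6.9/1.72×log₁₀(258.71/132)
    = 0.11634 × 0.29224 = 0.034 m

S_c ≈ 34 mm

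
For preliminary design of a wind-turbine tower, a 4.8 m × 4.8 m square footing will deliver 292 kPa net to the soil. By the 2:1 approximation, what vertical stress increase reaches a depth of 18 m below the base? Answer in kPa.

Δσ_z ≈ 12.9 kPa

By the 2:1 method the load spreads at 1 horizontal : 2 vertical, so at depth z the loaded area has grown by z in each plan dimension:
Δσ = qBL/((B+z)(L+z)) = 292×4.8×4.8/((4.8+18)(4.8+18)) = 12.942 kPa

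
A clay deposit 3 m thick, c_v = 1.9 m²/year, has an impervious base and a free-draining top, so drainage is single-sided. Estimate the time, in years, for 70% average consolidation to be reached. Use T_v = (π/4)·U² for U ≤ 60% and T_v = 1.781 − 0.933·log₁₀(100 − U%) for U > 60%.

t ≈ 1.91 years

Drainage path length: H_d = H = 3 m (single drainage).
U > 60%: T_v = 1.781 − 0.933·log₁₀(100 − 70) = 0.40285.
t = T_v·H_d²/c_v = 0.40285×3²/1.9 = 1.908 years.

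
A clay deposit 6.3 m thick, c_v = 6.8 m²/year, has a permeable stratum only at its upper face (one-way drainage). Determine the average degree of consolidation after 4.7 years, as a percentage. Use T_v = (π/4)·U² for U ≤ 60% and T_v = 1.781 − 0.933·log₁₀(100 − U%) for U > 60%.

Drainage path length: H_d = H = 6.3 m (single drainage).
T_v = c_v·t/H_d² = 6.8×4.7/6.3² = 0.80524.
T_v = 0.80524 corresponds to the U > 60% branch:
U = 1 − 10^((1.781 − T_v)/0.933)/100 = 0.8889

U ≈ 88.9 %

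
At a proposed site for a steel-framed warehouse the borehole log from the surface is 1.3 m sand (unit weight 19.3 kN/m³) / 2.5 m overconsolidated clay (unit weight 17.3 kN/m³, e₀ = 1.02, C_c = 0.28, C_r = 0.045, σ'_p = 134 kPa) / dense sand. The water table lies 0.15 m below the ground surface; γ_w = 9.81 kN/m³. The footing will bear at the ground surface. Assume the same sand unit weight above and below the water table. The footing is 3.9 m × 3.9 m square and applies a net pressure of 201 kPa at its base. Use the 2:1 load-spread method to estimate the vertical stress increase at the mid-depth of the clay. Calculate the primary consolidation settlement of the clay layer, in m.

Mid-depth of clay below the ground surface: z = 1.3 + 2.5/2 = 2.55 m.
Total vertical stress at mid-clay: σ_v = 19.3×1.3 + 17.3×1.25 = 46.715 kPa.
Pore pressure: u = 9.81×(2.55 − 0.15) = 23.544 kPa.
Initial effective stress: σ'_0 = σ_v − u = 46.715 − 23.544 = 23.171 kPa.
Stress increase at mid-clay by the 2:1 spreading method:
Δσ = qBL/((B+z)(L+z)) = 201×3.9×3.9/((3.9+2.55)(3.9+2.55)) = 73.486 kPa
Final effective stress: σ'_f = 23.171 + 73.486 = 96.657 kPa.
σ'_f = 96.657 ≤ σ'_p = 134 kPa, so the clay remains overconsolidated and only the recompression index applies:
S_c = C_r·H/(1+e₀)·log₁₀(σ'_f/σ'_0) = 0.045×2.5/2.02×log₁₀(96.657/23.171)
    = 0.055692 × 0.62029 = 0.03455 m

S_c ≈ 0.0345 m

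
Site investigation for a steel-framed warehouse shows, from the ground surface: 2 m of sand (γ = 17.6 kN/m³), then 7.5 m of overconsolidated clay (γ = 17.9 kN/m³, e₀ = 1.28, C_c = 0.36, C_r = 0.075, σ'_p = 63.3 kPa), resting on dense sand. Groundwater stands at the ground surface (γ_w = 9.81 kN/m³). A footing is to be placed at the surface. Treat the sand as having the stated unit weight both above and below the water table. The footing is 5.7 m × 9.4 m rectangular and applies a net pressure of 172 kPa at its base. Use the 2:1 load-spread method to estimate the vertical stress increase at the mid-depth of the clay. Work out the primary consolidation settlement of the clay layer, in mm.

S_c ≈ 265 mm

Mid-depth of clay below the ground surface: z = 2 + 7.5/2 = 5.75 m.
Total vertical stress at mid-clay: σ_v = 17.6×2 + 17.9×3.75 = 102.33 kPa.
Pore pressure: u = 9.81×(5.75 − 0) = 56.408 kPa.
Initial effective stress: σ'_0 = σ_v − u = 102.33 − 56.408 = 45.922 kPa.
Stress increase at mid-clay by the 2:1 spreading method:
Δσ = qBL/((B+z)(L+z)) = 172×5.7×9.4/((5.7+5.75)(9.4+5.75)) = 53.127 kPa
Final effective stress: σ'_f = 45.922 + 53.127 = 99.049 kPa.
σ'_f = 99.049 > σ'_p = 63.3 kPa, so the stress path crosses the preconsolidation pressure — recompression up to σ'_p, then virgin compression beyond:
S_c = H/(1+e₀)·[C_r·log₁₀(σ'_p/σ'_0) + C_c·log₁₀(σ'_f/σ'_p)]
    = 7.5/2.28 × [0.075×log₁₀(63.3/45.922) + 0.36×log₁₀(99.049/63.3)]
    = 3.2895 × [0.010454 + 0.070001] = 0.2647 m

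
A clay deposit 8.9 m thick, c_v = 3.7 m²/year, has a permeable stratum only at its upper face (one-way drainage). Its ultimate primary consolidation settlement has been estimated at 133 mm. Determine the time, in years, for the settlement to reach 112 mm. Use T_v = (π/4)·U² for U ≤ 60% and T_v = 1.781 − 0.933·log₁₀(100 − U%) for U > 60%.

t ≈ 14.2 years

Drainage path length: H_d = H = 8.9 m (single drainage).
U = S(t)/S_ult = 112/133 = 0.8421.
U > 60%: T_v = 1.781 − 0.933·log₁₀(100 − 84.211) = 0.66292.
t = T_v·H_d²/c_v = 0.66292×8.9²/3.7 = 14.19 years.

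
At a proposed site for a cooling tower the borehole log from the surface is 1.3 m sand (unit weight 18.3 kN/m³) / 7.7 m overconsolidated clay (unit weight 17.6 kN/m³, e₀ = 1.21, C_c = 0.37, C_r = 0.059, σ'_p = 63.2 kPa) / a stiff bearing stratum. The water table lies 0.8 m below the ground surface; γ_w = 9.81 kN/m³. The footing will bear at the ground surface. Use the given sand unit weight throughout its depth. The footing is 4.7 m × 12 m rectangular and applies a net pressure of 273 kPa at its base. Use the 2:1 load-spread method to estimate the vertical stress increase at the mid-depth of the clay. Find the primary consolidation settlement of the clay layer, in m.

S_c ≈ 0.468 m

Mid-depth of clay below the ground surface: z = 1.3 + 7.7/2 = 5.15 m.
Total vertical stress at mid-clay: σ_v = 18.3×1.3 + 17.6×3.85 = 91.55 kPa.
Pore pressure: u = 9.81×(5.15 − 0.8) = 42.673 kPa.
Initial effective stress: σ'_0 = σ_v − u = 91.55 − 42.673 = 48.877 kPa.
Stress increase at mid-clay by the 2:1 spreading method:
Δσ = qBL/((B+z)(L+z)) = 273×4.7×12/((4.7+5.15)(12+5.15)) = 91.147 kPa
Final effective stress: σ'_f = 48.877 + 91.147 = 140.02 kPa.
σ'_f = 140.02 > σ'_p = 63.2 kPa, so the stress path crosses the preconsolidation pressure — recompression up to σ'_p, then virgin compression beyond:
S_c = H/(1+e₀)·[C_r·log₁₀(σ'_p/σ'_0) + C_c·log₁₀(σ'_f/σ'_p)]
    = 7.7/2.21 × [0.059×log₁₀(63.2/48.877) + 0.37×log₁₀(140.02/63.2)]
    = 3.4842 × [0.0065851 + 0.12783] = 0.4683 m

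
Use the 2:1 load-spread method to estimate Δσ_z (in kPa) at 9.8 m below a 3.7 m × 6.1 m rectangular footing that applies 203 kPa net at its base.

Δσ_z ≈ 21.3 kPa

By the 2:1 method the load spreads at 1 horizontal : 2 vertical, so at depth z the loaded area has grown by z in each plan dimension:
Δσ = qBL/((B+z)(L+z)) = 203×3.7×6.1/((3.7+9.8)(6.1+9.8)) = 21.345 kPa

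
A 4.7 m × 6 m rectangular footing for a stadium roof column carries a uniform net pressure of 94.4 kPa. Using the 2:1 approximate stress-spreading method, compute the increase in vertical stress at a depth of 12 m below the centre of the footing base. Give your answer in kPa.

Δσ_z ≈ 8.86 kPa

By the 2:1 method the load spreads at 1 horizontal : 2 vertical, so at depth z the loaded area has grown by z in each plan dimension:
Δσ = qBL/((B+z)(L+z)) = 94.4×4.7×6/((4.7+12)(6+12)) = 8.8559 kPa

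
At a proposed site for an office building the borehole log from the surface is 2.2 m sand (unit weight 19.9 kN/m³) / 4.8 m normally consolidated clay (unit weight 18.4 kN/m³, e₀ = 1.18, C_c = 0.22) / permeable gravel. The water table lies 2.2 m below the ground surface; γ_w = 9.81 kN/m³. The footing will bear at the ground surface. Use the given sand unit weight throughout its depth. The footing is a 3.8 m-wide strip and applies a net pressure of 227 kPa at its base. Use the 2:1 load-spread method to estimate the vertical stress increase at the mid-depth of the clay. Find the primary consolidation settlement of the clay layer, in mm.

Mid-depth of clay below the ground surface: z = 2.2 + 4.8/2 = 4.6 m.
Total vertical stress at mid-clay: σ_v = 19.9×2.2 + 18.4×2.4 = 87.94 kPa.
Pore pressure: u = 9.81×(4.6 − 2.2) = 23.544 kPa.
Initial effective stress: σ'_0 = σ_v − u = 87.94 − 23.544 = 64.396 kPa.
Stress increase at mid-clay by the 2:1 spreading method:
Δσ = qB/(B+z) = 227×3.8/(3.8+4.6) = 102.69 kPa
Final effective stress: σ'_f = σ'_0 + Δσ = 64.396 + 102.69 = 167.09 kPa.
Normally consolidated clay, so the full stress increment lies on the virgin compression line:
S_c = C_c·H/(1+e₀)·log₁₀(σ'_f/σ'_0) = 0.22×4.8/(1+1.18)×log₁₀(167.09/64.396)
    = 0.4844 × 0.41409 = 0.2006 m

S_c ≈ 201 mm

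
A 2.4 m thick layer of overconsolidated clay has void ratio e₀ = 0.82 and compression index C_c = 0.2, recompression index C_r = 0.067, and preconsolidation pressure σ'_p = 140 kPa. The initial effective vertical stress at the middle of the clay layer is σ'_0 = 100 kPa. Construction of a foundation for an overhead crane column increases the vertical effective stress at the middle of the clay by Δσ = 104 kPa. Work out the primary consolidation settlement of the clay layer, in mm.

S_c ≈ 56 mm

Final effective stress: σ'_f = 100 + 104 = 204 kPa.
σ'_f = 204 > σ'_p = 140 kPa, so the stress path crosses the preconsolidation pressure — recompression up to σ'_p, then virgin compression beyond:
S_c = H/(1+e₀)·[C_r·log₁₀(σ'_p/σ'_0) + C_c·log₁₀(σ'_f/σ'_p)]
    = 2.4/1.82 × [0.067×log₁₀(140/100) + 0.2×log₁₀(204/140)]
    = 1.3187 × [0.0097906 + 0.0327] = 0.05603 m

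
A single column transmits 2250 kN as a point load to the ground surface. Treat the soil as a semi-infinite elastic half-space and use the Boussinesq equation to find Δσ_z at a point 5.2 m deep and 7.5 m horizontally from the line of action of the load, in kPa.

Δσ_z ≈ 2.39 kPa

Boussinesq vertical stress below a point load on an elastic half-space:
Δσ_z = 3P/(2πz²) · [1 + (r/z)²]^(−5/2)
r/z = 7.5/5.2 = 1.4423; [1+(r/z)²]^(−5/2) = 0.060053.
Δσ_z = 3×2250/(2π×5.2²) × 0.060053 = 39.73 × 0.060053 = 2.386 kPa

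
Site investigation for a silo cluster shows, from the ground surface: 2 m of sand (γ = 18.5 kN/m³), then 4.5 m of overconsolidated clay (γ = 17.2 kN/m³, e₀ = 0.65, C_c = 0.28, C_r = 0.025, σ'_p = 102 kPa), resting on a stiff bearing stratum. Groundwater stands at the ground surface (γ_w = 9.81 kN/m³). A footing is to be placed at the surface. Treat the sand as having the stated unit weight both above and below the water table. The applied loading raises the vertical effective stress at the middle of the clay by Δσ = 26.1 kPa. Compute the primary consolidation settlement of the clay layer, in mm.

S_c ≈ 16.9 mm

Mid-depth of clay below the ground surface: z = 2 + 4.5/2 = 4.25 m.
Total vertical stress at mid-clay: σ_v = 18.5×2 + 17.2×2.25 = 75.7 kPa.
Pore pressure: u = 9.81×(4.25 − 0) = 41.693 kPa.
Initial effective stress: σ'_0 = σ_v − u = 75.7 − 41.693 = 34.007 kPa.
Final effective stress: σ'_f = 34.007 + 26.1 = 60.107 kPa.
σ'_f = 60.107 ≤ σ'_p = 102 kPa, so the clay remains overconsolidated and only the recompression index applies:
S_c = C_r·H/(1+e₀)·log₁₀(σ'_f/σ'_0) = 0.025×4.5/1.65×log₁₀(60.107/34.007)
    = 0.068183 × 0.24736 = 0.01687 m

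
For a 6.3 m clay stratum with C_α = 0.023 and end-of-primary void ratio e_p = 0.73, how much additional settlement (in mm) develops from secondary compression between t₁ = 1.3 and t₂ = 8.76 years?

S_s ≈ 69.4 mm

Secondary compression: S_s = C_α·H/(1+e_p)·log₁₀(t₂/t₁)
S_s = 0.023×6.3/(1+0.73)×log₁₀(8.76/1.3)
    = 0.08376 × 0.8286 = 0.0694 m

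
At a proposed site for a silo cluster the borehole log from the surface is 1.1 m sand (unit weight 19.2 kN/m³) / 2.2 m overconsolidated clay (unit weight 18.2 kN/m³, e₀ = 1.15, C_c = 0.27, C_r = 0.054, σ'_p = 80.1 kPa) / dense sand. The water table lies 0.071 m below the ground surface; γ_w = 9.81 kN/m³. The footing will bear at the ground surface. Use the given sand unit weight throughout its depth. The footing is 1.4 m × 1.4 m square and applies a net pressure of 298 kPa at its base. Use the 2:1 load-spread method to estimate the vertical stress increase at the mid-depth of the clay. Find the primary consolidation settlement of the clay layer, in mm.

S_c ≈ 28.1 mm

Mid-depth of clay below the ground surface: z = 1.1 + 2.2/2 = 2.2 m.
Total vertical stress at mid-clay: σ_v = 19.2×1.1 + 18.2×1.1 = 41.14 kPa.
Pore pressure: u = 9.81×(2.2 − 0.071) = 20.885 kPa.
Initial effective stress: σ'_0 = σ_v − u = 41.14 − 20.885 = 20.255 kPa.
Stress increase at mid-clay by the 2:1 spreading method:
Δσ = qBL/((B+z)(L+z)) = 298×1.4×1.4/((1.4+2.2)(1.4+2.2)) = 45.068 kPa
Final effective stress: σ'_f = 20.255 + 45.068 = 65.323 kPa.
σ'_f = 65.323 ≤ σ'_p = 80.1 kPa, so the clay remains overconsolidated and only the recompression index applies:
S_c = C_r·H/(1+e₀)·log₁₀(σ'_f/σ'_0) = 0.054×2.2/2.15×log₁₀(65.323/20.255)
    = 0.055258 × 0.50853 = 0.0281 m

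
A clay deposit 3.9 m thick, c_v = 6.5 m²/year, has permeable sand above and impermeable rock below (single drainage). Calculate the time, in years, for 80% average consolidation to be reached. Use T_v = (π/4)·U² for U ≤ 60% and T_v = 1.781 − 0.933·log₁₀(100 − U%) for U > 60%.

Drainage path length: H_d = H = 3.9 m (single drainage).
U > 60%: T_v = 1.781 − 0.933·log₁₀(100 − 80) = 0.56714.
t = T_v·H_d²/c_v = 0.56714×3.9²/6.5 = 1.327 years.

t ≈ 1.33 years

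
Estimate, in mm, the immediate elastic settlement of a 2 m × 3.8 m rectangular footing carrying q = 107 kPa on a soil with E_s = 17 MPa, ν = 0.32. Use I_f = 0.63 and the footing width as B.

Immediate (elastic) settlement: S_e = q·B·(1−ν²)/E_s · I_f.
E_s = 17 MPa = 17000 kPa.
S_e = 107 × 2 × (1 − 0.32²) / 17000 × 0.63
    = 107 × 2 × 0.8976 / 17000 × 0.63
    = 0.007118 m = 7.118 mm

S_e ≈ 7.12 mm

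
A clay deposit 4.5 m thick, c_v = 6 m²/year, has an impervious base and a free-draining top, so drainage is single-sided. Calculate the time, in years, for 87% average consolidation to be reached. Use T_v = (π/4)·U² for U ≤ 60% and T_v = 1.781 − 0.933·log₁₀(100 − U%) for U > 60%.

Drainage path length: H_d = H = 4.5 m (single drainage).
U > 60%: T_v = 1.781 − 0.933·log₁₀(100 − 87) = 0.74169.
t = T_v·H_d²/c_v = 0.74169×4.5²/6 = 2.503 years.

t ≈ 2.5 years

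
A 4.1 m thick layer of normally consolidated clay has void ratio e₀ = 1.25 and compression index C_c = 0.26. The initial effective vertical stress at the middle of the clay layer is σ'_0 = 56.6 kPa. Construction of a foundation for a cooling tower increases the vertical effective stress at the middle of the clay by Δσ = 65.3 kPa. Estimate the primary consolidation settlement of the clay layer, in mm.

S_c ≈ 158 mm

Final effective stress: σ'_f = σ'_0 + Δσ = 56.6 + 65.3 = 121.9 kPa.
Normally consolidated clay, so the full stress increment lies on the virgin compression line:
S_c = C_c·H/(1+e₀)·log₁₀(σ'_f/σ'_0) = 0.26×4.1/(1+1.25)×log₁₀(121.9/56.6)
    = 0.47378 × 0.33319 = 0.1579 m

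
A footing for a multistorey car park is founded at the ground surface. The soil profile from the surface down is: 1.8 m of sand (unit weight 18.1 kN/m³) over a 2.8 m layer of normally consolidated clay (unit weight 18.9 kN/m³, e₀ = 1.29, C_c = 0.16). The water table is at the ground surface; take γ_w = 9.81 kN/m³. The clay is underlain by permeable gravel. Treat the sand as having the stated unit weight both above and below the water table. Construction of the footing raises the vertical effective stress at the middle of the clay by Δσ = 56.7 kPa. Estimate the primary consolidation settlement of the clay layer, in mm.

S_c ≈ 94.8 mm

Mid-depth of clay below the ground surface: z = 1.8 + 2.8/2 = 3.2 m.
Total vertical stress at mid-clay: σ_v = 18.1×1.8 + 18.9×1.4 = 59.04 kPa.
Pore pressure: u = 9.81×(3.2 − 0) = 31.392 kPa.
Initial effective stress: σ'_0 = σ_v − u = 59.04 − 31.392 = 27.648 kPa.
Final effective stress: σ'_f = σ'_0 + Δσ = 27.648 + 56.7 = 84.348 kPa.
Normally consolidated clay, so the full stress increment lies on the virgin compression line:
S_c = C_c·H/(1+e₀)·log₁₀(σ'_f/σ'_0) = 0.16×2.8/(1+1.29)×log₁₀(84.348/27.648)
    = 0.19563 × 0.48441 = 0.09477 m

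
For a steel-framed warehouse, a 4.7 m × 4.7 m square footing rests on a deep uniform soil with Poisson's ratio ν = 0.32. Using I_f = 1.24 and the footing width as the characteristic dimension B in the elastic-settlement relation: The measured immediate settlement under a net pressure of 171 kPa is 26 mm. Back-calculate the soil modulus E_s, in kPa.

S_e = q·B·(1−ν²)/E_s · I_f  ⇒  E_s = q·B·(1−ν²)·I_f / S_e.
E_s = 171 × 4.7 × 0.8976 × 1.24 / 0.026 = 34410 kPa

E_s ≈ 34400 kPa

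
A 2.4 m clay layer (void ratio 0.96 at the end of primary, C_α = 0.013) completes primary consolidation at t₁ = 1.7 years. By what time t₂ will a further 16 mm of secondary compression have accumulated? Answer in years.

t₂ ≈ 17.2 years

S_s = C_α·H/(1+e_p)·log₁₀(t₂/t₁) ⇒ log₁₀(t₂/t₁) = S_s·(1+e_p)/(C_α·H).
log₁₀(t₂/t₁) = 0.016 × (1+0.96) / (0.013×2.4) = 1.005
t₂ = t₁ × 10^1.005 = 1.7 × 10.12 = 17.2 years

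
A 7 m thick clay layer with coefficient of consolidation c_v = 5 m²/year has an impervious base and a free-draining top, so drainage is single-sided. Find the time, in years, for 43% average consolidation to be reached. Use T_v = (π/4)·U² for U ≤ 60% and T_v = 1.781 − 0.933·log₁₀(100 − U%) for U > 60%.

t ≈ 1.42 years

Drainage path length: H_d = H = 7 m (single drainage).
U ≤ 60%: T_v = (π/4)·U² = (π/4)×0.43² = 0.14522.
t = T_v·H_d²/c_v = 0.14522×7²/5 = 1.423 years.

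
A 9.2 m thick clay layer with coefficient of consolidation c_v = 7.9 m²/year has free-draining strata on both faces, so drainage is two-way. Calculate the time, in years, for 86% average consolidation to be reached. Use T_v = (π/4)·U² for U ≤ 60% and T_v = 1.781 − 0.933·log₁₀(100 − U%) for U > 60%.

t ≈ 1.91 years

Drainage path length: H_d = H/2 = 4.6 m (double drainage).
U > 60%: T_v = 1.781 − 0.933·log₁₀(100 − 86) = 0.71166.
t = T_v·H_d²/c_v = 0.71166×4.6²/7.9 = 1.906 years.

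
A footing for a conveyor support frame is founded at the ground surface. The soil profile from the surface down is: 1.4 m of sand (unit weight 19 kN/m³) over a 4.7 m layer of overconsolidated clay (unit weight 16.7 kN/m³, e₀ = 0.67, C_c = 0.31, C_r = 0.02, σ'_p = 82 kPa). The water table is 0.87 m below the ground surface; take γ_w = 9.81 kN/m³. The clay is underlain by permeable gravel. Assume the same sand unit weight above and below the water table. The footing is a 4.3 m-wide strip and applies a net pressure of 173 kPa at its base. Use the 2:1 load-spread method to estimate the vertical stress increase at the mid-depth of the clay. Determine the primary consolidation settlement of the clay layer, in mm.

S_c ≈ 194 mm

Mid-depth of clay below the ground surface: z = 1.4 + 4.7/2 = 3.75 m.
Total vertical stress at mid-clay: σ_v = 19×1.4 + 16.7×2.35 = 65.845 kPa.
Pore pressure: u = 9.81×(3.75 − 0.87) = 28.253 kPa.
Initial effective stress: σ'_0 = σ_v − u = 65.845 − 28.253 = 37.592 kPa.
Stress increase at mid-clay by the 2:1 spreading method:
Δσ = qB/(B+z) = 173×4.3/(4.3+3.75) = 92.41 kPa
Final effective stress: σ'_f = 37.592 + 92.41 = 130 kPa.
σ'_f = 130 > σ'_p = 82 kPa, so the stress path crosses the preconsolidation pressure — recompression up to σ'_p, then virgin compression beyond:
S_c = H/(1+e₀)·[C_r·log₁₀(σ'_p/σ'_0) + C_c·log₁₀(σ'_f/σ'_p)]
    = 4.7/1.67 × [0.02×log₁₀(82/37.592) + 0.31×log₁₀(130/82)]
    = 2.8144 × [0.0067744 + 0.06204] = 0.1937 m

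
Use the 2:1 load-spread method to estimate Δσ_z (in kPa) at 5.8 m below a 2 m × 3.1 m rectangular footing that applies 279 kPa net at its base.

Δσ_z ≈ 24.9 kPa

By the 2:1 method the load spreads at 1 horizontal : 2 vertical, so at depth z the loaded area has grown by z in each plan dimension:
Δσ = qBL/((B+z)(L+z)) = 279×2×3.1/((2+5.8)(3.1+5.8)) = 24.918 kPa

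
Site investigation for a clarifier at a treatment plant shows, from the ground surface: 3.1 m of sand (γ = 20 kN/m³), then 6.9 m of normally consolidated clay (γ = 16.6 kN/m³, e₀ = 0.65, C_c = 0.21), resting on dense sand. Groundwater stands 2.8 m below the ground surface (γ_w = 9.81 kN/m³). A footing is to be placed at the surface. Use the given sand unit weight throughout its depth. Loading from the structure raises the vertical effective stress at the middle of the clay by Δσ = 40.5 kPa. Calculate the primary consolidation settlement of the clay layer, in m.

Mid-depth of clay below the ground surface: z = 3.1 + 6.9/2 = 6.55 m.
Total vertical stress at mid-clay: σ_v = 20×3.1 + 16.6×3.45 = 119.27 kPa.
Pore pressure: u = 9.81×(6.55 − 2.8) = 36.788 kPa.
Initial effective stress: σ'_0 = σ_v − u = 119.27 − 36.788 = 82.482 kPa.
Final effective stress: σ'_f = σ'_0 + Δσ = 82.482 + 40.5 = 122.98 kPa.
Normally consolidated clay, so the full stress increment lies on the virgin compression line:
S_c = C_c·H/(1+e₀)·log₁₀(σ'_f/σ'_0) = 0.21×6.9/(1+0.65)×log₁₀(122.98/82.482)
    = 0.87818 × 0.17348 = 0.1523 m

S_c ≈ 0.152 m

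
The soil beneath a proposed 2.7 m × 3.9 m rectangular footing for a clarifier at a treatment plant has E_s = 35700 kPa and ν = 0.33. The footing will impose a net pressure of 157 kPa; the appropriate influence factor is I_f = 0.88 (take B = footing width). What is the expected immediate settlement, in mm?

Immediate (elastic) settlement: S_e = q·B·(1−ν²)/E_s · I_f.
S_e = 157 × 2.7 × (1 − 0.33²) / 35700 × 0.88
    = 157 × 2.7 × 0.8911 / 35700 × 0.88
    = 0.009311 m = 9.311 mm

S_e ≈ 9.31 mm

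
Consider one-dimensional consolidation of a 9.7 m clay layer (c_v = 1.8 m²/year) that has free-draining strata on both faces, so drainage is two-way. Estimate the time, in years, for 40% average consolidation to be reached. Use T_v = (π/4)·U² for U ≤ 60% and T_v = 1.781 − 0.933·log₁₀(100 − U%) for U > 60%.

Drainage path length: H_d = H/2 = 4.85 m (double drainage).
U ≤ 60%: T_v = (π/4)·U² = (π/4)×0.4² = 0.12566.
t = T_v·H_d²/c_v = 0.12566×4.85²/1.8 = 1.642 years.

t ≈ 1.64 years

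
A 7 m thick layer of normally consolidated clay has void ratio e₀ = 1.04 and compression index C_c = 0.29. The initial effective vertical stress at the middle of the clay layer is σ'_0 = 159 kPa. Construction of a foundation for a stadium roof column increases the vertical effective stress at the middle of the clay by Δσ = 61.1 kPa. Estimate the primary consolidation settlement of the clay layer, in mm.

S_c ≈ 141 mm

Final effective stress: σ'_f = σ'_0 + Δσ = 159 + 61.1 = 220.1 kPa.
Normally consolidated clay, so the full stress increment lies on the virgin compression line:
S_c = C_c·H/(1+e₀)·log₁₀(σ'_f/σ'_0) = 0.29×7/(1+1.04)×log₁₀(220.1/159)
    = 0.9951 × 0.14122 = 0.1405 m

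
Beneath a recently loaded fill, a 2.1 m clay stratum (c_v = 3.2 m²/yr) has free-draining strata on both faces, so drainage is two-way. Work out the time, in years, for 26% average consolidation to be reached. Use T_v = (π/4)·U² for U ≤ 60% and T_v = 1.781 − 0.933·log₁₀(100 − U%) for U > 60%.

t ≈ 0.0183 years

Drainage path length: H_d = H/2 = 1.05 m (double drainage).
U ≤ 60%: T_v = (π/4)·U² = (π/4)×0.26² = 0.053093.
t = T_v·H_d²/c_v = 0.053093×1.05²/3.2 = 0.01829 years.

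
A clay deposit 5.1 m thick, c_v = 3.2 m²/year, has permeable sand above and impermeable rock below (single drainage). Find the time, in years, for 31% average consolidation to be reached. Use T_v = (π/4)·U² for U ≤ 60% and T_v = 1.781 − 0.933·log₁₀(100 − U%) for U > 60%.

Drainage path length: H_d = H = 5.1 m (single drainage).
U ≤ 60%: T_v = (π/4)·U² = (π/4)×0.31² = 0.075477.
t = T_v·H_d²/c_v = 0.075477×5.1²/3.2 = 0.6135 years.

t ≈ 0.613 years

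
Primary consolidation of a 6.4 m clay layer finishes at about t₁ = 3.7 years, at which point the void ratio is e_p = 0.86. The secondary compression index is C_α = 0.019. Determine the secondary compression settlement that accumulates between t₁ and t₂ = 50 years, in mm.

S_s ≈ 73.9 mm

Secondary compression: S_s = C_α·H/(1+e_p)·log₁₀(t₂/t₁)
S_s = 0.019×6.4/(1+0.86)×log₁₀(50/3.7)
    = 0.06538 × 1.131 = 0.07393 m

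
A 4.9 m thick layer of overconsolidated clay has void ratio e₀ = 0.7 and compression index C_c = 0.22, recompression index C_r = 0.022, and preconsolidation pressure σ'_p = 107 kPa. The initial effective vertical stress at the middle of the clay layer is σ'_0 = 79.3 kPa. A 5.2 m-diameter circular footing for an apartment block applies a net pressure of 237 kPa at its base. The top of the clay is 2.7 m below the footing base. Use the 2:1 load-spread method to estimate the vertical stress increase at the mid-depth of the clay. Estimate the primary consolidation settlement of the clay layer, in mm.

S_c ≈ 80.5 mm

Mid-depth of clay below the footing base: z = 2.7 + 4.9/2 = 5.15 m.
Stress increase at mid-clay by the 2:1 spreading method:
Δσ ≈ qD²/(D+z)² = 237×5.2²/(5.2+5.15)² = 59.824 kPa
Final effective stress: σ'_f = 79.3 + 59.824 = 139.12 kPa.
σ'_f = 139.12 > σ'_p = 107 kPa, so the stress path crosses the preconsolidation pressure — recompression up to σ'_p, then virgin compression beyond:
S_c = H/(1+e₀)·[C_r·log₁₀(σ'_p/σ'_0) + C_c·log₁₀(σ'_f/σ'_p)]
    = 4.9/1.7 × [0.022×log₁₀(107/79.3) + 0.22×log₁₀(139.12/107)]
    = 2.8824 × [0.0028624 + 0.025081] = 0.08054 m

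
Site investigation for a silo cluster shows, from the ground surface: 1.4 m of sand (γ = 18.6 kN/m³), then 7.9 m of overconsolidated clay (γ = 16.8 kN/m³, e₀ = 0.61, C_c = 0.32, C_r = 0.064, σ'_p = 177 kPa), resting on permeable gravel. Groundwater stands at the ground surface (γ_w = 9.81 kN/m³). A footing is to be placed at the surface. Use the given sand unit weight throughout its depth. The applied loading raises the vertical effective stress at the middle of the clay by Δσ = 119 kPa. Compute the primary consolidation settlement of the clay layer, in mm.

S_c ≈ 188 mm

Mid-depth of clay below the ground surface: z = 1.4 + 7.9/2 = 5.35 m.
Total vertical stress at mid-clay: σ_v = 18.6×1.4 + 16.8×3.95 = 92.4 kPa.
Pore pressure: u = 9.81×(5.35 − 0) = 52.483 kPa.
Initial effective stress: σ'_0 = σ_v − u = 92.4 − 52.483 = 39.917 kPa.
Final effective stress: σ'_f = 39.917 + 119 = 158.92 kPa.
σ'_f = 158.92 ≤ σ'_p = 177 kPa, so the clay remains overconsolidated and only the recompression index applies:
S_c = C_r·H/(1+e₀)·log₁₀(σ'_f/σ'_0) = 0.064×7.9/1.61×log₁₀(158.92/39.917)
    = 0.31404 × 0.60002 = 0.1884 m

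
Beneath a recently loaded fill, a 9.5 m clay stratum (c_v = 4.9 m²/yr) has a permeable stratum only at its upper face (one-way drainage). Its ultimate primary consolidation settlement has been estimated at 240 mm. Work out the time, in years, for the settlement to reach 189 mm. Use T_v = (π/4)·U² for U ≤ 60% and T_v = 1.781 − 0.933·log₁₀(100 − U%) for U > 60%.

Drainage path length: H_d = H = 9.5 m (single drainage).
U = S(t)/S_ult = 189/240 = 0.7875.
U > 60%: T_v = 1.781 − 0.933·log₁₀(100 − 78.75) = 0.54257.
t = T_v·H_d²/c_v = 0.54257×9.5²/4.9 = 9.993 years.

t ≈ 9.99 years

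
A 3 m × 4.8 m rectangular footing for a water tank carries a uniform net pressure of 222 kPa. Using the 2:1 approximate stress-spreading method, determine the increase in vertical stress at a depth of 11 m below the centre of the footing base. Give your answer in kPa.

Δσ_z ≈ 14.5 kPa

By the 2:1 method the load spreads at 1 horizontal : 2 vertical, so at depth z the loaded area has grown by z in each plan dimension:
Δσ = qBL/((B+z)(L+z)) = 222×3×4.8/((3+11)(4.8+11)) = 14.452 kPa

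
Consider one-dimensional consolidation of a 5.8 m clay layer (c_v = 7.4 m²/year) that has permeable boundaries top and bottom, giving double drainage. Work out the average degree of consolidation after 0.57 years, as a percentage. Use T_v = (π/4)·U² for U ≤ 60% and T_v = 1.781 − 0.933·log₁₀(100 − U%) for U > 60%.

Drainage path length: H_d = H/2 = 2.9 m (double drainage).
T_v = c_v·t/H_d² = 7.4×0.57/2.9² = 0.50155.
T_v = 0.50155 corresponds to the U > 60% branch:
U = 1 − 10^((1.781 − T_v)/0.933)/100 = 0.7649

U ≈ 76.5 %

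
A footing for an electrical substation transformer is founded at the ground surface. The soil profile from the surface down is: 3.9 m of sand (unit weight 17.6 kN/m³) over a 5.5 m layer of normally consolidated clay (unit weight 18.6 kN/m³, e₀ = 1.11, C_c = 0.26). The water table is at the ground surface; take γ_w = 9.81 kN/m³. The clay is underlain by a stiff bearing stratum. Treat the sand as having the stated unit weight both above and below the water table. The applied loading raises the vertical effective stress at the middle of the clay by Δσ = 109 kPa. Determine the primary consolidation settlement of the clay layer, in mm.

Mid-depth of clay below the ground surface: z = 3.9 + 5.5/2 = 6.65 m.
Total vertical stress at mid-clay: σ_v = 17.6×3.9 + 18.6×2.75 = 119.79 kPa.
Pore pressure: u = 9.81×(6.65 − 0) = 65.237 kPa.
Initial effective stress: σ'_0 = σ_v − u = 119.79 − 65.237 = 54.553 kPa.
Final effective stress: σ'_f = σ'_0 + Δσ = 54.553 + 109 = 163.55 kPa.
Normally consolidated clay, so the full stress increment lies on the virgin compression line:
S_c = C_c·H/(1+e₀)·log₁₀(σ'_f/σ'_0) = 0.26×5.5/(1+1.11)×log₁₀(163.55/54.553)
    = 0.67773 × 0.47683 = 0.3232 m

S_c ≈ 323 mm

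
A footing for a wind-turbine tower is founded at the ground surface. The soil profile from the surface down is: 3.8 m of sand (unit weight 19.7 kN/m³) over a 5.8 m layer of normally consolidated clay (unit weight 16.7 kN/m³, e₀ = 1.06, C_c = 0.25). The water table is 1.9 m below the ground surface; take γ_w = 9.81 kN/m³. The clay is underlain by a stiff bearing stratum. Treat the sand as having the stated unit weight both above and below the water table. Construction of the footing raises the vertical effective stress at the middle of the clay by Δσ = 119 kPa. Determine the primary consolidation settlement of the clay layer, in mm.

S_c ≈ 288 mm

Mid-depth of clay below the ground surface: z = 3.8 + 5.8/2 = 6.7 m.
Total vertical stress at mid-clay: σ_v = 19.7×3.8 + 16.7×2.9 = 123.29 kPa.
Pore pressure: u = 9.81×(6.7 − 1.9) = 47.088 kPa.
Initial effective stress: σ'_0 = σ_v − u = 123.29 − 47.088 = 76.202 kPa.
Final effective stress: σ'_f = σ'_0 + Δσ = 76.202 + 119 = 195.2 kPa.
Normally consolidated clay, so the full stress increment lies on the virgin compression line:
S_c = C_c·H/(1+e₀)·log₁₀(σ'_f/σ'_0) = 0.25×5.8/(1+1.06)×log₁₀(195.2/76.202)
    = 0.70388 × 0.40851 = 0.2875 m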